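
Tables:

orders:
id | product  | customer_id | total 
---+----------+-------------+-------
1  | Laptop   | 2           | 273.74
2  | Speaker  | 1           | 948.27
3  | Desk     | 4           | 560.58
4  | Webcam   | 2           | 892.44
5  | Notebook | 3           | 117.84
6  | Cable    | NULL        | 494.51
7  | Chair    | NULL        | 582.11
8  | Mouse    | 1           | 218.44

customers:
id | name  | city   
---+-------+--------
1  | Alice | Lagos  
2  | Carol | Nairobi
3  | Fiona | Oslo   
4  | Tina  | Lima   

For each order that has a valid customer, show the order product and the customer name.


INNER JOIN keeps only orders rows whose customer_id matches an id in customers. Walk through each order:
  - order 1 (Laptop): customer_id=2 -> matches Carol
  - order 2 (Speaker): customer_id=1 -> matches Alice
  - order 3 (Desk): customer_id=4 -> matches Tina
  - order 4 (Webcam): customer_id=2 -> matches Carol
  - order 5 (Notebook): customer_id=3 -> matches Fiona
  - order 6 (Cable): customer_id=NULL, no match -> dropped
  - order 7 (Chair): customer_id=NULL, no match -> dropped
  - order 8 (Mouse): customer_id=1 -> matches Alice
So 2 of 8 rows are dropped.

SQL:
SELECT a.product, b.name AS customer
FROM orders a
INNER JOIN customers b ON a.customer_id = b.id

Result:
product  | customer
---------+---------
Laptop   | Carol   
Speaker  | Alice   
Desk     | Tina    
Webcam   | Carol   
Notebook | Fiona   
Mouse    | Alice   


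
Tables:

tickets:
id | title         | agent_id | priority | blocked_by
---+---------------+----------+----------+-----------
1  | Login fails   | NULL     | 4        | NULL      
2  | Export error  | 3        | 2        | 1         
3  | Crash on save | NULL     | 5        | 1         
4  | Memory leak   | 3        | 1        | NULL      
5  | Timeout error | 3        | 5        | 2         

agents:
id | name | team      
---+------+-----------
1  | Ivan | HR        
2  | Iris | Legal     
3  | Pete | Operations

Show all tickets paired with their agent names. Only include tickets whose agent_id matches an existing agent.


INNER JOIN keeps only tickets rows whose agent_id matches an id in agents. Walk through each ticket:
  - ticket 1 (Login fails): agent_id=NULL, no match -> dropped
  - ticket 2 (Export error): agent_id=3 -> matches Pete
  - ticket 3 (Crash on save): agent_id=NULL, no match -> dropped
  - ticket 4 (Memory leak): agent_id=3 -> matches Pete
  - ticket 5 (Timeout error): agent_id=3 -> matches Pete
So 2 of 5 rows are dropped.

SQL:
SELECT a.title, b.name AS agent
FROM tickets a
INNER JOIN agents b ON a.agent_id = b.id

Result:
title         | agent
--------------+------
Export error  | Pete 
Memory leak   | Pete 
Timeout error | Pete 


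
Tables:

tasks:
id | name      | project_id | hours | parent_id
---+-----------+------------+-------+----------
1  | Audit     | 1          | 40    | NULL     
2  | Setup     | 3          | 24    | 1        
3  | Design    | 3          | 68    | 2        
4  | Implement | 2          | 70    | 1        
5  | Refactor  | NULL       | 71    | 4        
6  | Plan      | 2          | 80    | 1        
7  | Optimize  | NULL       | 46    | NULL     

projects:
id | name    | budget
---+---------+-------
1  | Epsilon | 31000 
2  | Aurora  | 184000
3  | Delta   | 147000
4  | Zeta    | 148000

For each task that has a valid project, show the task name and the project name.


INNER JOIN keeps only tasks rows whose project_id matches an id in projects. Walk through each task:
  - task 1 (Audit): project_id=1 -> matches Epsilon
  - task 2 (Setup): project_id=3 -> matches Delta
  - task 3 (Design): project_id=3 -> matches Delta
  - task 4 (Implement): project_id=2 -> matches Aurora
  - task 5 (Refactor): project_id=NULL, no match -> dropped
  - task 6 (Plan): project_id=2 -> matches Aurora
  - task 7 (Optimize): project_id=NULL, no match -> dropped
So 2 of 7 rows are dropped.

SQL:
SELECT a.name, b.name AS project
FROM tasks a
INNER JOIN projects b ON a.project_id = b.id

Result:
name      | project
----------+--------
Audit     | Epsilon
Setup     | Delta  
Design    | Delta  
Implement | Aurora 
Plan      | Aurora 


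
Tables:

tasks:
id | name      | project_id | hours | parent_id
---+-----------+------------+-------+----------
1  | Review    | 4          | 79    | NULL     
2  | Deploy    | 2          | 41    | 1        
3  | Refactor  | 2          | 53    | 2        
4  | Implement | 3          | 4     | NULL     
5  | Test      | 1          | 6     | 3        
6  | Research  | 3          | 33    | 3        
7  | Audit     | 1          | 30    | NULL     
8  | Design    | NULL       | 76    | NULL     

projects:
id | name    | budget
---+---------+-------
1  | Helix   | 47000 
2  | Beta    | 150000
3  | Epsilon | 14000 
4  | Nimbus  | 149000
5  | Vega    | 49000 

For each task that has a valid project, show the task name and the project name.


INNER JOIN keeps only tasks rows whose project_id matches an id in projects. Walk through each task:
  - task 1 (Review): project_id=4 -> matches Nimbus
  - task 2 (Deploy): project_id=2 -> matches Beta
  - task 3 (Refactor): project_id=2 -> matches Beta
  - task 4 (Implement): project_id=3 -> matches Epsilon
  - task 5 (Test): project_id=1 -> matches Helix
  - task 6 (Research): project_id=3 -> matches Epsilon
  - task 7 (Audit): project_id=1 -> matches Helix
  - task 8 (Design): project_id=NULL, no match -> dropped
So 1 of 8 rows is dropped.

SQL:
SELECT a.name, b.name AS project
FROM tasks a
INNER JOIN projects b ON a.project_id = b.id

Result:
name      | project
----------+--------
Review    | Nimbus 
Deploy    | Beta   
Refactor  | Beta   
Implement | Epsilon
Test      | Helix  
Research  | Epsilon
Audit     | Helix  


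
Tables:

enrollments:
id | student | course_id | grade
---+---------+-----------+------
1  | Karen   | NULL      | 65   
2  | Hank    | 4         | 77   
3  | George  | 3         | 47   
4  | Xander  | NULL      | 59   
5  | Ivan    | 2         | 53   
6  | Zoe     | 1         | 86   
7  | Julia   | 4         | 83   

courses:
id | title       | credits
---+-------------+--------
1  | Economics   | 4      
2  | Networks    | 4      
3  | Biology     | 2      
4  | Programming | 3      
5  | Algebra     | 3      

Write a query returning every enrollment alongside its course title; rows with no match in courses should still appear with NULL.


LEFT JOIN keeps every row from enrollments (the left table); where course_id has no match in courses, the course columns become NULL. Walk through each enrollment:
  - enrollment 1 (Karen): course_id=NULL, no match -> kept with NULL
  - enrollment 2 (Hank): course_id=4 -> matches Programming
  - enrollment 3 (George): course_id=3 -> matches Biology
  - enrollment 4 (Xander): course_id=NULL, no match -> kept with NULL
  - enrollment 5 (Ivan): course_id=2 -> matches Networks
  - enrollment 6 (Zoe): course_id=1 -> matches Economics
  - enrollment 7 (Julia): course_id=4 -> matches Programming
All 7 rows appear; 2 have NULL course.

SQL:
SELECT a.student, b.title AS course
FROM enrollments a
LEFT JOIN courses b ON a.course_id = b.id

Result:
student | course     
--------+------------
Karen   | NULL       
Hank    | Programming
George  | Biology    
Xander  | NULL       
Ivan    | Networks   
Zoe     | Economics  
Julia   | Programming


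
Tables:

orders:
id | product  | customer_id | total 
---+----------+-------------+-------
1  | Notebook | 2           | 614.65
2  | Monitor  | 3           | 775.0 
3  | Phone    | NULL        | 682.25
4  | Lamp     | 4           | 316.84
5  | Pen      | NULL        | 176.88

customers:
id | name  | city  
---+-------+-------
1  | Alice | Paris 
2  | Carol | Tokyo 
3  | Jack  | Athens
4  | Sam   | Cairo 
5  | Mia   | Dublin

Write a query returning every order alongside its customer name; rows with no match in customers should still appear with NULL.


LEFT JOIN keeps every row from orders (the left table); where customer_id has no match in customers, the customer columns become NULL. Walk through each order:
  - order 1 (Notebook): customer_id=2 -> matches Carol
  - order 2 (Monitor): customer_id=3 -> matches Jack
  - order 3 (Phone): customer_id=NULL, no match -> kept with NULL
  - order 4 (Lamp): customer_id=4 -> matches Sam
  - order 5 (Pen): customer_id=NULL, no match -> kept with NULL
All 5 rows appear; 2 have NULL customer.

SQL:
SELECT a.product, b.name AS customer
FROM orders a
LEFT JOIN customers b ON a.customer_id = b.id

Result:
product  | customer
---------+---------
Notebook | Carol   
Monitor  | Jack    
Phone    | NULL    
Lamp     | Sam     
Pen      | NULL    


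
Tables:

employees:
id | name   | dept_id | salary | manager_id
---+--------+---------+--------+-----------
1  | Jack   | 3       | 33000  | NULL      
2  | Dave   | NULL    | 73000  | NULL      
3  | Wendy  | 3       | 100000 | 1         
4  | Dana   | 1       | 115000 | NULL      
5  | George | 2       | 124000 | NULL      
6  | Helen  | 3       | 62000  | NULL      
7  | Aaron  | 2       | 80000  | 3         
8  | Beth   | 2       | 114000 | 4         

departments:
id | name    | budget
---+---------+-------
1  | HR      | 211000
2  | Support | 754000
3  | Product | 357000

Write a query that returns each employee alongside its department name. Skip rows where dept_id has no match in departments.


INNER JOIN keeps only employees rows whose dept_id matches an id in departments. Walk through each employee:
  - employee 1 (Jack): dept_id=3 -> matches Product
  - employee 2 (Dave): dept_id=NULL, no match -> dropped
  - employee 3 (Wendy): dept_id=3 -> matches Product
  - employee 4 (Dana): dept_id=1 -> matches HR
  - employee 5 (George): dept_id=2 -> matches Support
  - employee 6 (Helen): dept_id=3 -> matches Product
  - employee 7 (Aaron): dept_id=2 -> matches Support
  - employee 8 (Beth): dept_id=2 -> matches Support
So 1 of 8 rows is dropped.

SQL:
SELECT a.name, b.name AS department
FROM employees a
INNER JOIN departments b ON a.dept_id = b.id

Result:
name   | department
-------+-----------
Jack   | Product   
Wendy  | Product   
Dana   | HR        
George | Support   
Helen  | Product   
Aaron  | Support   
Beth   | Support   


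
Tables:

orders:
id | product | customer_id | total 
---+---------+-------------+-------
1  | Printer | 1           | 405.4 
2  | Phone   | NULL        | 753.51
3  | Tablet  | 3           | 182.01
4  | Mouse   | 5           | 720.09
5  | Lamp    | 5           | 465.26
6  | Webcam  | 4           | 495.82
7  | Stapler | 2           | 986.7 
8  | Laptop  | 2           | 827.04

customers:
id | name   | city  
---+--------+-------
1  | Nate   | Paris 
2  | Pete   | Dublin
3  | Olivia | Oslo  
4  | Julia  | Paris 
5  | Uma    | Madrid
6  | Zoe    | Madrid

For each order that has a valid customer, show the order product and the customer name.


INNER JOIN keeps only orders rows whose customer_id matches an id in customers. Walk through each order:
  - order 1 (Printer): customer_id=1 -> matches Nate
  - order 2 (Phone): customer_id=NULL, no match -> dropped
  - order 3 (Tablet): customer_id=3 -> matches Olivia
  - order 4 (Mouse): customer_id=5 -> matches Uma
  - order 5 (Lamp): customer_id=5 -> matches Uma
  - order 6 (Webcam): customer_id=4 -> matches Julia
  - order 7 (Stapler): customer_id=2 -> matches Pete
  - order 8 (Laptop): customer_id=2 -> matches Pete
So 1 of 8 rows is dropped.

SQL:
SELECT a.product, b.name AS customer
FROM orders a
INNER JOIN customers b ON a.customer_id = b.id

Result:
product | customer
--------+---------
Printer | Nate    
Tablet  | Olivia  
Mouse   | Uma     
Lamp    | Uma     
Webcam  | Julia   
Stapler | Pete    
Laptop  | Pete    


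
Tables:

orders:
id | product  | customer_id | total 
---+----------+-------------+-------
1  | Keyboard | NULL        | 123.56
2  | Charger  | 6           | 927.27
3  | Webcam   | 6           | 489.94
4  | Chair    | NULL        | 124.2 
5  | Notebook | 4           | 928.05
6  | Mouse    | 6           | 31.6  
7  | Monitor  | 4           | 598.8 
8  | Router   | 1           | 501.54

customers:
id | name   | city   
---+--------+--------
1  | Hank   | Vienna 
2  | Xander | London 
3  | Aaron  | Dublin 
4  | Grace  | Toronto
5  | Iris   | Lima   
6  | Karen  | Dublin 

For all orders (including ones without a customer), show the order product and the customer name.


LEFT JOIN keeps every row from orders (the left table); where customer_id has no match in customers, the customer columns become NULL. Walk through each order:
  - order 1 (Keyboard): customer_id=NULL, no match -> kept with NULL
  - order 2 (Charger): customer_id=6 -> matches Karen
  - order 3 (Webcam): customer_id=6 -> matches Karen
  - order 4 (Chair): customer_id=NULL, no match -> kept with NULL
  - order 5 (Notebook): customer_id=4 -> matches Grace
  - order 6 (Mouse): customer_id=6 -> matches Karen
  - order 7 (Monitor): customer_id=4 -> matches Grace
  - order 8 (Router): customer_id=1 -> matches Hank
All 8 rows appear; 2 have NULL customer.

SQL:
SELECT a.product, b.name AS customer
FROM orders a
LEFT JOIN customers b ON a.customer_id = b.id

Result:
product  | customer
---------+---------
Keyboard | NULL    
Charger  | Karen   
Webcam   | Karen   
Chair    | NULL    
Notebook | Grace   
Mouse    | Karen   
Monitor  | Grace   
Router   | Hank    


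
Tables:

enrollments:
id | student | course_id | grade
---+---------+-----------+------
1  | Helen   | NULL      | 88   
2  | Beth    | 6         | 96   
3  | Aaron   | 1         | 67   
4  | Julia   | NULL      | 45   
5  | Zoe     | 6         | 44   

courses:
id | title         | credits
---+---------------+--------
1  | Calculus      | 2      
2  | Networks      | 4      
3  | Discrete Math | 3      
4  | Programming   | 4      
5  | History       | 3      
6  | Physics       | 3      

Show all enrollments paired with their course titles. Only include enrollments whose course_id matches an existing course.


INNER JOIN keeps only enrollments rows whose course_id matches an id in courses. Walk through each enrollment:
  - enrollment 1 (Helen): course_id=NULL, no match -> dropped
  - enrollment 2 (Beth): course_id=6 -> matches Physics
  - enrollment 3 (Aaron): course_id=1 -> matches Calculus
  - enrollment 4 (Julia): course_id=NULL, no match -> dropped
  - enrollment 5 (Zoe): course_id=6 -> matches Physics
So 2 of 5 rows are dropped.

SQL:
SELECT a.student, b.title AS course
FROM enrollments a
INNER JOIN courses b ON a.course_id = b.id

Result:
student | course  
--------+---------
Beth    | Physics 
Aaron   | Calculus
Zoe     | Physics 


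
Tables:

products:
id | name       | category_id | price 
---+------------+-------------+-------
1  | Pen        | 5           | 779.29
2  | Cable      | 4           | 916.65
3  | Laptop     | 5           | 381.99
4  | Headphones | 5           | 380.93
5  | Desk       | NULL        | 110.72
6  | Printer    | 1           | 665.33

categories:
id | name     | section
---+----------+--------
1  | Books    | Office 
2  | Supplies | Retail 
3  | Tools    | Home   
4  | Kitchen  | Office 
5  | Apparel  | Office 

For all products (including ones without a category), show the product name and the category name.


LEFT JOIN keeps every row from products (the left table); where category_id has no match in categories, the category columns become NULL. Walk through each product:
  - product 1 (Pen): category_id=5 -> matches Apparel
  - product 2 (Cable): category_id=4 -> matches Kitchen
  - product 3 (Laptop): category_id=5 -> matches Apparel
  - product 4 (Headphones): category_id=5 -> matches Apparel
  - product 5 (Desk): category_id=NULL, no match -> kept with NULL
  - product 6 (Printer): category_id=1 -> matches Books
All 6 rows appear; 1 has NULL category.

SQL:
SELECT a.name, b.name AS category
FROM products a
LEFT JOIN categories b ON a.category_id = b.id

Result:
name       | category
-----------+---------
Pen        | Apparel 
Cable      | Kitchen 
Laptop     | Apparel 
Headphones | Apparel 
Desk       | NULL    
Printer    | Books   


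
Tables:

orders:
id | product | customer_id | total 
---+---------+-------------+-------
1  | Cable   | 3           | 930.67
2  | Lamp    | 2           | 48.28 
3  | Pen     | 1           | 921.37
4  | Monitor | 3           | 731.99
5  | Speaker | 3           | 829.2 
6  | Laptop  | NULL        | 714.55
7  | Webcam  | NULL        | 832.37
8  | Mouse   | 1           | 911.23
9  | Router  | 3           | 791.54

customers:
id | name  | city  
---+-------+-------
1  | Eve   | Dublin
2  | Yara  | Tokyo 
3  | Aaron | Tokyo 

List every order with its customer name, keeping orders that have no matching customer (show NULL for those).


LEFT JOIN keeps every row from orders (the left table); where customer_id has no match in customers, the customer columns become NULL. Walk through each order:
  - order 1 (Cable): customer_id=3 -> matches Aaron
  - order 2 (Lamp): customer_id=2 -> matches Yara
  - order 3 (Pen): customer_id=1 -> matches Eve
  - order 4 (Monitor): customer_id=3 -> matches Aaron
  - order 5 (Speaker): customer_id=3 -> matches Aaron
  - order 6 (Laptop): customer_id=NULL, no match -> kept with NULL
  - order 7 (Webcam): customer_id=NULL, no match -> kept with NULL
  - order 8 (Mouse): customer_id=1 -> matches Eve
  - order 9 (Router): customer_id=3 -> matches Aaron
All 9 rows appear; 2 have NULL customer.

SQL:
SELECT a.product, b.name AS customer
FROM orders a
LEFT JOIN customers b ON a.customer_id = b.id

Result:
product | customer
--------+---------
Cable   | Aaron   
Lamp    | Yara    
Pen     | Eve     
Monitor | Aaron   
Speaker | Aaron   
Laptop  | NULL    
Webcam  | NULL    
Mouse   | Eve     
Router  | Aaron   


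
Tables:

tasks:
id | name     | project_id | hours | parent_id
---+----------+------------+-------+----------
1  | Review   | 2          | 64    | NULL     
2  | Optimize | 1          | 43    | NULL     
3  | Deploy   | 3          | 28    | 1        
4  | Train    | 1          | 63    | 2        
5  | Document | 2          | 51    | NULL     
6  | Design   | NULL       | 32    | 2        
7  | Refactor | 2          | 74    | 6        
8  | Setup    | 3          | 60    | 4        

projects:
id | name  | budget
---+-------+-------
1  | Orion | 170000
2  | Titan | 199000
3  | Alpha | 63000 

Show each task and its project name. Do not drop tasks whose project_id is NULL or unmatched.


LEFT JOIN keeps every row from tasks (the left table); where project_id has no match in projects, the project columns become NULL. Walk through each task:
  - task 1 (Review): project_id=2 -> matches Titan
  - task 2 (Optimize): project_id=1 -> matches Orion
  - task 3 (Deploy): project_id=3 -> matches Alpha
  - task 4 (Train): project_id=1 -> matches Orion
  - task 5 (Document): project_id=2 -> matches Titan
  - task 6 (Design): project_id=NULL, no match -> kept with NULL
  - task 7 (Refactor): project_id=2 -> matches Titan
  - task 8 (Setup): project_id=3 -> matches Alpha
All 8 rows appear; 1 has NULL project.

SQL:
SELECT a.name, b.name AS project
FROM tasks a
LEFT JOIN projects b ON a.project_id = b.id

Result:
name     | project
---------+--------
Review   | Titan  
Optimize | Orion  
Deploy   | Alpha  
Train    | Orion  
Document | Titan  
Design   | NULL   
Refactor | Titan  
Setup    | Alpha  


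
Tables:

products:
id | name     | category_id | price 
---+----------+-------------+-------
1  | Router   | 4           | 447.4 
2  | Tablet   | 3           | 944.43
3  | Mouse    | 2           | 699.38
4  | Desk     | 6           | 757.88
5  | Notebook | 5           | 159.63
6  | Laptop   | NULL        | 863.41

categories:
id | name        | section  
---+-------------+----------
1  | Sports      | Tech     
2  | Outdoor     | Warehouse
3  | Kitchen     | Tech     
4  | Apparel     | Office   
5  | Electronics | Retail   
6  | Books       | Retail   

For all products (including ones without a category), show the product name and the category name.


LEFT JOIN keeps every row from products (the left table); where category_id has no match in categories, the category columns become NULL. Walk through each product:
  - product 1 (Router): category_id=4 -> matches Apparel
  - product 2 (Tablet): category_id=3 -> matches Kitchen
  - product 3 (Mouse): category_id=2 -> matches Outdoor
  - product 4 (Desk): category_id=6 -> matches Books
  - product 5 (Notebook): category_id=5 -> matches Electronics
  - product 6 (Laptop): category_id=NULL, no match -> kept with NULL
All 6 rows appear; 1 has NULL category.

SQL:
SELECT a.name, b.name AS category
FROM products a
LEFT JOIN categories b ON a.category_id = b.id

Result:
name     | category   
---------+------------
Router   | Apparel    
Tablet   | Kitchen    
Mouse    | Outdoor    
Desk     | Books      
Notebook | Electronics
Laptop   | NULL       


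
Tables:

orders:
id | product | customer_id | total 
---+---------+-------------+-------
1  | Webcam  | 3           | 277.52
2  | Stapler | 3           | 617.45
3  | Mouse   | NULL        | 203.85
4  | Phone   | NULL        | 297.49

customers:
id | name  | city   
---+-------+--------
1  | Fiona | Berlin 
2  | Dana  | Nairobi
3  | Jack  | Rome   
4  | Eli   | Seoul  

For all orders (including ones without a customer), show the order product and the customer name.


LEFT JOIN keeps every row from orders (the left table); where customer_id has no match in customers, the customer columns become NULL. Walk through each order:
  - order 1 (Webcam): customer_id=3 -> matches Jack
  - order 2 (Stapler): customer_id=3 -> matches Jack
  - order 3 (Mouse): customer_id=NULL, no match -> kept with NULL
  - order 4 (Phone): customer_id=NULL, no match -> kept with NULL
All 4 rows appear; 2 have NULL customer.

SQL:
SELECT a.product, b.name AS customer
FROM orders a
LEFT JOIN customers b ON a.customer_id = b.id

Result:
product | customer
--------+---------
Webcam  | Jack    
Stapler | Jack    
Mouse   | NULL    
Phone   | NULL    


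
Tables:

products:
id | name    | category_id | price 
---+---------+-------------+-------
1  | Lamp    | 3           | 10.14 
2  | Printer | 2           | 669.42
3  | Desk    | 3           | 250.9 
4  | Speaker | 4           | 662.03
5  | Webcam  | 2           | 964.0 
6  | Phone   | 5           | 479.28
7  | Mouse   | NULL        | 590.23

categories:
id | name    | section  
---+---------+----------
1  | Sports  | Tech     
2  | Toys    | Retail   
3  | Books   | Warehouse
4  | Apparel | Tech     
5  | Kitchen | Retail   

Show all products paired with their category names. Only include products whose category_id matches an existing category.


INNER JOIN keeps only products rows whose category_id matches an id in categories. Walk through each product:
  - product 1 (Lamp): category_id=3 -> matches Books
  - product 2 (Printer): category_id=2 -> matches Toys
  - product 3 (Desk): category_id=3 -> matches Books
  - product 4 (Speaker): category_id=4 -> matches Apparel
  - product 5 (Webcam): category_id=2 -> matches Toys
  - product 6 (Phone): category_id=5 -> matches Kitchen
  - product 7 (Mouse): category_id=NULL, no match -> dropped
So 1 of 7 rows is dropped.

SQL:
SELECT a.name, b.name AS category
FROM products a
INNER JOIN categories b ON a.category_id = b.id

Result:
name    | category
--------+---------
Lamp    | Books   
Printer | Toys    
Desk    | Books   
Speaker | Apparel 
Webcam  | Toys    
Phone   | Kitchen 


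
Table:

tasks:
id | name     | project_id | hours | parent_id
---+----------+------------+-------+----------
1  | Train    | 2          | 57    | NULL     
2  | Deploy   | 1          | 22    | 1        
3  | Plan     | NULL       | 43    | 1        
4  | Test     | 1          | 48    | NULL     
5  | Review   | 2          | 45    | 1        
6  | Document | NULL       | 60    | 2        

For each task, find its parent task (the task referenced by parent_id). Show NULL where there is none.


This is a self-join: tasks is joined to a second copy of itself, matching each row's parent_id to another row's id. Use LEFT JOIN so rows with parent_id=NULL are kept.
  - task 1 (Train): parent_id=NULL -> NULL
  - task 2 (Deploy): parent_id=1 -> Train
  - task 3 (Plan): parent_id=1 -> Train
  - task 4 (Test): parent_id=NULL -> NULL
  - task 5 (Review): parent_id=1 -> Train
  - task 6 (Document): parent_id=2 -> Deploy

SQL:
SELECT a.name AS item, b.name AS parent
FROM tasks a
LEFT JOIN tasks b ON a.parent_id = b.id

Result:
item     | parent
---------+-------
Train    | NULL  
Deploy   | Train 
Plan     | Train 
Test     | NULL  
Review   | Train 
Document | Deploy


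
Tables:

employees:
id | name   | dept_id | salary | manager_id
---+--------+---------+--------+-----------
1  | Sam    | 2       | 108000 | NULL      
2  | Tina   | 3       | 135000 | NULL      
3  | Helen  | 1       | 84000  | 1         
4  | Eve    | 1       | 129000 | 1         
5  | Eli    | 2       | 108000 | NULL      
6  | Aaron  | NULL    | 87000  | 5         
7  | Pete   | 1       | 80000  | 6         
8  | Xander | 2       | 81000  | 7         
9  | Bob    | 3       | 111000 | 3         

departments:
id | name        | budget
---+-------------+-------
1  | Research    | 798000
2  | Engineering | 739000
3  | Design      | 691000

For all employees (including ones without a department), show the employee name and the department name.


LEFT JOIN keeps every row from employees (the left table); where dept_id has no match in departments, the department columns become NULL. Walk through each employee:
  - employee 1 (Sam): dept_id=2 -> matches Engineering
  - employee 2 (Tina): dept_id=3 -> matches Design
  - employee 3 (Helen): dept_id=1 -> matches Research
  - employee 4 (Eve): dept_id=1 -> matches Research
  - employee 5 (Eli): dept_id=2 -> matches Engineering
  - employee 6 (Aaron): dept_id=NULL, no match -> kept with NULL
  - employee 7 (Pete): dept_id=1 -> matches Research
  - employee 8 (Xander): dept_id=2 -> matches Engineering
  - employee 9 (Bob): dept_id=3 -> matches Design
All 9 rows appear; 1 has NULL department.

SQL:
SELECT a.name, b.name AS department
FROM employees a
LEFT JOIN departments b ON a.dept_id = b.id

Result:
name   | department 
-------+------------
Sam    | Engineering
Tina   | Design     
Helen  | Research   
Eve    | Research   
Eli    | Engineering
Aaron  | NULL       
Pete   | Research   
Xander | Engineering
Bob    | Design     


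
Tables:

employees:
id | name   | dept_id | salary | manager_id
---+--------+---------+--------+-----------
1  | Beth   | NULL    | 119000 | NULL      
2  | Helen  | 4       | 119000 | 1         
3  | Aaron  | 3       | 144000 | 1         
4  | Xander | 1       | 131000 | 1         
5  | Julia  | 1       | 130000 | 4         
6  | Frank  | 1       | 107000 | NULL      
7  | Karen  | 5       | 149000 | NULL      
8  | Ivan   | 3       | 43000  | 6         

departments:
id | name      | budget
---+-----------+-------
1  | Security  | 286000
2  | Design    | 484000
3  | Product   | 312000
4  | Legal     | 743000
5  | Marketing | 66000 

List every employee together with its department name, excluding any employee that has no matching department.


INNER JOIN keeps only employees rows whose dept_id matches an id in departments. Walk through each employee:
  - employee 1 (Beth): dept_id=NULL, no match -> dropped
  - employee 2 (Helen): dept_id=4 -> matches Legal
  - employee 3 (Aaron): dept_id=3 -> matches Product
  - employee 4 (Xander): dept_id=1 -> matches Security
  - employee 5 (Julia): dept_id=1 -> matches Security
  - employee 6 (Frank): dept_id=1 -> matches Security
  - employee 7 (Karen): dept_id=5 -> matches Marketing
  - employee 8 (Ivan): dept_id=3 -> matches Product
So 1 of 8 rows is dropped.

SQL:
SELECT a.name, b.name AS department
FROM employees a
INNER JOIN departments b ON a.dept_id = b.id

Result:
name   | department
-------+-----------
Helen  | Legal     
Aaron  | Product   
Xander | Security  
Julia  | Security  
Frank  | Security  
Karen  | Marketing 
Ivan   | Product   


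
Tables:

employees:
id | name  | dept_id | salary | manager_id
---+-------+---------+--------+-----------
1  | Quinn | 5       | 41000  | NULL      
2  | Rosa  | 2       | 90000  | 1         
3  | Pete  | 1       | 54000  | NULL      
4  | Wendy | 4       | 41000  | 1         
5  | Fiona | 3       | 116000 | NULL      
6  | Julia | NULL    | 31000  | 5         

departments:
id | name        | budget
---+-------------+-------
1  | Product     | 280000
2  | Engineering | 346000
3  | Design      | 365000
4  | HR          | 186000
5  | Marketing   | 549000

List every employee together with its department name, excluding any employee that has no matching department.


INNER JOIN keeps only employees rows whose dept_id matches an id in departments. Walk through each employee:
  - employee 1 (Quinn): dept_id=5 -> matches Marketing
  - employee 2 (Rosa): dept_id=2 -> matches Engineering
  - employee 3 (Pete): dept_id=1 -> matches Product
  - employee 4 (Wendy): dept_id=4 -> matches HR
  - employee 5 (Fiona): dept_id=3 -> matches Design
  - employee 6 (Julia): dept_id=NULL, no match -> dropped
So 1 of 6 rows is dropped.

SQL:
SELECT a.name, b.name AS department
FROM employees a
INNER JOIN departments b ON a.dept_id = b.id

Result:
name  | department 
------+------------
Quinn | Marketing  
Rosa  | Engineering
Pete  | Product    
Wendy | HR         
Fiona | Design     


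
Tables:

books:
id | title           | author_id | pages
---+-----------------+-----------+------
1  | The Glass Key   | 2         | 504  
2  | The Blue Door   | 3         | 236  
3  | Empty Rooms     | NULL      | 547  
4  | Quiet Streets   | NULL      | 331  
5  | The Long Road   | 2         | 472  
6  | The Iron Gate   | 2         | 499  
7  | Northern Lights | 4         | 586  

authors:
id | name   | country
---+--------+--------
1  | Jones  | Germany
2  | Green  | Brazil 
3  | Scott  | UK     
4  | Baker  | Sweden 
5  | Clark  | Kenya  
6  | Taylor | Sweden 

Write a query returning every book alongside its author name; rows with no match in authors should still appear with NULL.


LEFT JOIN keeps every row from books (the left table); where author_id has no match in authors, the author columns become NULL. Walk through each book:
  - book 1 (The Glass Key): author_id=2 -> matches Green
  - book 2 (The Blue Door): author_id=3 -> matches Scott
  - book 3 (Empty Rooms): author_id=NULL, no match -> kept with NULL
  - book 4 (Quiet Streets): author_id=NULL, no match -> kept with NULL
  - book 5 (The Long Road): author_id=2 -> matches Green
  - book 6 (The Iron Gate): author_id=2 -> matches Green
  - book 7 (Northern Lights): author_id=4 -> matches Baker
All 7 rows appear; 2 have NULL author.

SQL:
SELECT a.title, b.name AS author
FROM books a
LEFT JOIN authors b ON a.author_id = b.id

Result:
title           | author
----------------+-------
The Glass Key   | Green 
The Blue Door   | Scott 
Empty Rooms     | NULL  
Quiet Streets   | NULL  
The Long Road   | Green 
The Iron Gate   | Green 
Northern Lights | Baker 


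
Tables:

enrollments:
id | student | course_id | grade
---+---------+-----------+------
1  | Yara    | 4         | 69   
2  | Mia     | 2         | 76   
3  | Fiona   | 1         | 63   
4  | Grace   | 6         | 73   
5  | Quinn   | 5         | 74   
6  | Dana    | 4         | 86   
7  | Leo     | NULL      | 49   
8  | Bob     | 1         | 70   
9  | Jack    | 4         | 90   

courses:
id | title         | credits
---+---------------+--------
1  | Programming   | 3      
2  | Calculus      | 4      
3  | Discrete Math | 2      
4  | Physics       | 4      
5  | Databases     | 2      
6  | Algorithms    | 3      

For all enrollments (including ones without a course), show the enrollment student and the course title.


LEFT JOIN keeps every row from enrollments (the left table); where course_id has no match in courses, the course columns become NULL. Walk through each enrollment:
  - enrollment 1 (Yara): course_id=4 -> matches Physics
  - enrollment 2 (Mia): course_id=2 -> matches Calculus
  - enrollment 3 (Fiona): course_id=1 -> matches Programming
  - enrollment 4 (Grace): course_id=6 -> matches Algorithms
  - enrollment 5 (Quinn): course_id=5 -> matches Databases
  - enrollment 6 (Dana): course_id=4 -> matches Physics
  - enrollment 7 (Leo): course_id=NULL, no match -> kept with NULL
  - enrollment 8 (Bob): course_id=1 -> matches Programming
  - enrollment 9 (Jack): course_id=4 -> matches Physics
All 9 rows appear; 1 has NULL course.

SQL:
SELECT a.student, b.title AS course
FROM enrollments a
LEFT JOIN courses b ON a.course_id = b.id

Result:
student | course     
--------+------------
Yara    | Physics    
Mia     | Calculus   
Fiona   | Programming
Grace   | Algorithms 
Quinn   | Databases  
Dana    | Physics    
Leo     | NULL       
Bob     | Programming
Jack    | Physics    


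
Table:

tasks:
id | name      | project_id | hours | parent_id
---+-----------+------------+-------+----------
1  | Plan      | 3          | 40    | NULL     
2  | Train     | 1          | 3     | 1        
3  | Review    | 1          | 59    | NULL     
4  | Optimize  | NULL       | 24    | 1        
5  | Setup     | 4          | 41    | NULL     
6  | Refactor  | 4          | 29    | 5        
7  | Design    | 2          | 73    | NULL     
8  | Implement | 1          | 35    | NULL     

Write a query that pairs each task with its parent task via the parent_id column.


This is a self-join: tasks is joined to a second copy of itself, matching each row's parent_id to another row's id. Use LEFT JOIN so rows with parent_id=NULL are kept.
  - task 1 (Plan): parent_id=NULL -> NULL
  - task 2 (Train): parent_id=1 -> Plan
  - task 3 (Review): parent_id=NULL -> NULL
  - task 4 (Optimize): parent_id=1 -> Plan
  - task 5 (Setup): parent_id=NULL -> NULL
  - task 6 (Refactor): parent_id=5 -> Setup
  - task 7 (Design): parent_id=NULL -> NULL
  - task 8 (Implement): parent_id=NULL -> NULL

SQL:
SELECT a.name AS item, b.name AS parent
FROM tasks a
LEFT JOIN tasks b ON a.parent_id = b.id

Result:
item      | parent
----------+-------
Plan      | NULL  
Train     | Plan  
Review    | NULL  
Optimize  | Plan  
Setup     | NULL  
Refactor  | Setup 
Design    | NULL  
Implement | NULL  


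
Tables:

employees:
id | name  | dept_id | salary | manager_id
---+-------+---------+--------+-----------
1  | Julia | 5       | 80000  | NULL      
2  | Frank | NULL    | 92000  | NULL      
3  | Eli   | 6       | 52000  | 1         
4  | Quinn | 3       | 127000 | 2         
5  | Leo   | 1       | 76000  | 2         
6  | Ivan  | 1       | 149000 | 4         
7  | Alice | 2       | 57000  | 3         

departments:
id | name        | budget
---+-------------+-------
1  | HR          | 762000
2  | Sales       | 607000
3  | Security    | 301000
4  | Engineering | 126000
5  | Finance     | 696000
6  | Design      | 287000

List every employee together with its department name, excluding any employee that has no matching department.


INNER JOIN keeps only employees rows whose dept_id matches an id in departments. Walk through each employee:
  - employee 1 (Julia): dept_id=5 -> matches Finance
  - employee 2 (Frank): dept_id=NULL, no match -> dropped
  - employee 3 (Eli): dept_id=6 -> matches Design
  - employee 4 (Quinn): dept_id=3 -> matches Security
  - employee 5 (Leo): dept_id=1 -> matches HR
  - employee 6 (Ivan): dept_id=1 -> matches HR
  - employee 7 (Alice): dept_id=2 -> matches Sales
So 1 of 7 rows is dropped.

SQL:
SELECT a.name, b.name AS department
FROM employees a
INNER JOIN departments b ON a.dept_id = b.id

Result:
name  | department
------+-----------
Julia | Finance   
Eli   | Design    
Quinn | Security  
Leo   | HR        
Ivan  | HR        
Alice | Sales     


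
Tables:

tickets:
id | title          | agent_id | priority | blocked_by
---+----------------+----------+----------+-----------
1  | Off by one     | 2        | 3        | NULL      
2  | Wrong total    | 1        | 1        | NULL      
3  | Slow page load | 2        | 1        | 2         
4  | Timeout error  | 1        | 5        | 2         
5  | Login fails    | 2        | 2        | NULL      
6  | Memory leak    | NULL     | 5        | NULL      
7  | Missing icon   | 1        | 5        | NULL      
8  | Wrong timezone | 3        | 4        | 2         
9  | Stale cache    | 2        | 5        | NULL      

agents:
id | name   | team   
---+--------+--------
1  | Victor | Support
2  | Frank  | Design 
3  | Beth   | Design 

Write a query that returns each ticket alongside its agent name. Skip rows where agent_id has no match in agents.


INNER JOIN keeps only tickets rows whose agent_id matches an id in agents. Walk through each ticket:
  - ticket 1 (Off by one): agent_id=2 -> matches Frank
  - ticket 2 (Wrong total): agent_id=1 -> matches Victor
  - ticket 3 (Slow page load): agent_id=2 -> matches Frank
  - ticket 4 (Timeout error): agent_id=1 -> matches Victor
  - ticket 5 (Login fails): agent_id=2 -> matches Frank
  - ticket 6 (Memory leak): agent_id=NULL, no match -> dropped
  - ticket 7 (Missing icon): agent_id=1 -> matches Victor
  - ticket 8 (Wrong timezone): agent_id=3 -> matches Beth
  - ticket 9 (Stale cache): agent_id=2 -> matches Frank
So 1 of 9 rows is dropped.

SQL:
SELECT a.title, b.name AS agent
FROM tickets a
INNER JOIN agents b ON a.agent_id = b.id

Result:
title          | agent 
---------------+-------
Off by one     | Frank 
Wrong total    | Victor
Slow page load | Frank 
Timeout error  | Victor
Login fails    | Frank 
Missing icon   | Victor
Wrong timezone | Beth  
Stale cache    | Frank 


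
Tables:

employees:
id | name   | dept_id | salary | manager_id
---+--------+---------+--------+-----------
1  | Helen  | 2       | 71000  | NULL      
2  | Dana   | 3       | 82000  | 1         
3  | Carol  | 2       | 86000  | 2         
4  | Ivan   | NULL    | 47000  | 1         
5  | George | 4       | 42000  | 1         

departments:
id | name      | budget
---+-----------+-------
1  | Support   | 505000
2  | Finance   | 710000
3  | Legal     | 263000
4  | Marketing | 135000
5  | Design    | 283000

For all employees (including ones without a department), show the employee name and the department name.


LEFT JOIN keeps every row from employees (the left table); where dept_id has no match in departments, the department columns become NULL. Walk through each employee:
  - employee 1 (Helen): dept_id=2 -> matches Finance
  - employee 2 (Dana): dept_id=3 -> matches Legal
  - employee 3 (Carol): dept_id=2 -> matches Finance
  - employee 4 (Ivan): dept_id=NULL, no match -> kept with NULL
  - employee 5 (George): dept_id=4 -> matches Marketing
All 5 rows appear; 1 has NULL department.

SQL:
SELECT a.name, b.name AS department
FROM employees a
LEFT JOIN departments b ON a.dept_id = b.id

Result:
name   | department
-------+-----------
Helen  | Finance   
Dana   | Legal     
Carol  | Finance   
Ivan   | NULL      
George | Marketing 


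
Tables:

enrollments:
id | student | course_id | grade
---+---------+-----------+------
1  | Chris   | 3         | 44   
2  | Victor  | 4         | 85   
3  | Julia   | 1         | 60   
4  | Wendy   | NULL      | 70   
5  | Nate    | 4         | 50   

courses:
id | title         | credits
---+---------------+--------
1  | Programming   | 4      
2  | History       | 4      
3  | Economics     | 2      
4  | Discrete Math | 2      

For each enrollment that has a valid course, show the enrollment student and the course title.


INNER JOIN keeps only enrollments rows whose course_id matches an id in courses. Walk through each enrollment:
  - enrollment 1 (Chris): course_id=3 -> matches Economics
  - enrollment 2 (Victor): course_id=4 -> matches Discrete Math
  - enrollment 3 (Julia): course_id=1 -> matches Programming
  - enrollment 4 (Wendy): course_id=NULL, no match -> dropped
  - enrollment 5 (Nate): course_id=4 -> matches Discrete Math
So 1 of 5 rows is dropped.

SQL:
SELECT a.student, b.title AS course
FROM enrollments a
INNER JOIN courses b ON a.course_id = b.id

Result:
student | course       
--------+--------------
Chris   | Economics    
Victor  | Discrete Math
Julia   | Programming  
Nate    | Discrete Math


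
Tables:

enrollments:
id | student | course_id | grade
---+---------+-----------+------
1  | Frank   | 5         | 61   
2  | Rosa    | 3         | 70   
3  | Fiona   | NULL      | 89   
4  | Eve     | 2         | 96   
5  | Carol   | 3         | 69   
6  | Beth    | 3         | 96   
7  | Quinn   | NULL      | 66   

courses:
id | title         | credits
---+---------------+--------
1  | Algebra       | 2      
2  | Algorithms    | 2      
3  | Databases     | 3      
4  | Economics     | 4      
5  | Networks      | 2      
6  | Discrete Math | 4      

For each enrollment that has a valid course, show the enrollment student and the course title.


INNER JOIN keeps only enrollments rows whose course_id matches an id in courses. Walk through each enrollment:
  - enrollment 1 (Frank): course_id=5 -> matches Networks
  - enrollment 2 (Rosa): course_id=3 -> matches Databases
  - enrollment 3 (Fiona): course_id=NULL, no match -> dropped
  - enrollment 4 (Eve): course_id=2 -> matches Algorithms
  - enrollment 5 (Carol): course_id=3 -> matches Databases
  - enrollment 6 (Beth): course_id=3 -> matches Databases
  - enrollment 7 (Quinn): course_id=NULL, no match -> dropped
So 2 of 7 rows are dropped.

SQL:
SELECT a.student, b.title AS course
FROM enrollments a
INNER JOIN courses b ON a.course_id = b.id

Result:
student | course    
--------+-----------
Frank   | Networks  
Rosa    | Databases 
Eve     | Algorithms
Carol   | Databases 
Beth    | Databases 
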